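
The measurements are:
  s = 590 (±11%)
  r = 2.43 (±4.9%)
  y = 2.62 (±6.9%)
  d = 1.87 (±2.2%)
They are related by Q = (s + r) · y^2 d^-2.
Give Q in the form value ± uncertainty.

1160 ± 211

Let u = s + r = 592. δu = √(δs² + δr²) = √(4210 + 0.0142) = 64.9, so δu/u = 0.110.
Q is then a monomial in u, y, d:
δQ/Q = √((δu/u)² + (2·δy/y)² + (-2·δd/d)²) = √(0.0120 + 0.0190 + 0.00194) = 0.182
Q = 1160, so δQ = 0.182 × 1160 = 211.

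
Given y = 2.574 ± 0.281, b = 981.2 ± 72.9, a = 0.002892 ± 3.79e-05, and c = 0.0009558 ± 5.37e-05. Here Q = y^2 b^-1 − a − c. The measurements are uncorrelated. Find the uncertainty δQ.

Let p = y^2·b^-1 = 0.006752. δp/p = √((2·δy/y)² + (-1·δb/b)²) = √(0.0477 + 0.00552) = 0.231, so δp = 0.00156.
Q = p − a − c: δQ = √(δp² + δa² + δc²) = √(2.43e-06 + 1.44e-09 + 2.88e-09) = 0.00156

0.00156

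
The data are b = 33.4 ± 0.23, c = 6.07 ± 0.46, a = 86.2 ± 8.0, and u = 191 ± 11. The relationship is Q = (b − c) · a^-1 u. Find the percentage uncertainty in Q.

11.1%

Let w = b − c = 27.3. δw = √(δb² + δc²) = √(0.0529 + 0.212) = 0.514, so δw/w = 0.0188.
Q is then a monomial in w, a, u:
δQ/Q = √((δw/w)² + (-1·δa/a)² + (1·δu/u)²) = √(0.000354 + 0.00861 + 0.00332) = 0.111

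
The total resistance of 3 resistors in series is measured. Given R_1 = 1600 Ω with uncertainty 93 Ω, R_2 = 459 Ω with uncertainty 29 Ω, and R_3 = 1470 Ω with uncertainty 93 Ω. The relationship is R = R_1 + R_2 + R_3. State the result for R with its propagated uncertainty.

For a sum/difference, combine absolute errors in quadrature:
  (δR_1)² = 8650;  (δR_2)² = 841;  (δR_3)² = 8650
δR = √(18100) = 135 Ω
R = 3530 Ω.

3530 ± 135 Ω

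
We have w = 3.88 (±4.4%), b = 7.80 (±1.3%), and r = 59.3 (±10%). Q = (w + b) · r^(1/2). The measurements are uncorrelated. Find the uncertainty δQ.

4.75

Let u = w + b = 11.7. δu = √(δw² + δb²) = √(0.0291 + 0.0103) = 0.199, so δu/u = 0.0170.
Q is then a monomial in u, r:
δQ/Q = √((δu/u)² + (½·δr/r)²) = √(0.000289 + 0.00250) = 0.0528
Q = 89.9, so δQ = 0.0528 × 89.9 = 4.75.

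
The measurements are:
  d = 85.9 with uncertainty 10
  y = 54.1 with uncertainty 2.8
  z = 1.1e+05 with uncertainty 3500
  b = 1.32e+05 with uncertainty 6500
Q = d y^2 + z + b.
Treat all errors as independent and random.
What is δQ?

Let p = d·y^2 = 2.51e+05. δp/p = √((1·δd/d)² + (2·δy/y)²) = √(0.0136 + 0.0107) = 0.156, so δp = 39200.
Q = p + z + b: δQ = √(δp² + δz² + δb²) = √(1.53e+09 + 1.22e+07 + 4.22e+07) = 39900

39900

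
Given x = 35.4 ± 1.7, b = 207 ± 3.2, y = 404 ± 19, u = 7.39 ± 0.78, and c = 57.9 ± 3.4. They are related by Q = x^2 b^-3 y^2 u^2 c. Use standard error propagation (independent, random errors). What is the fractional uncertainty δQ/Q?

Products/powers → add relative errors in quadrature, weighted by exponent:
  (2·δx/x)² = (2×0.0480)² = 0.00922;  (-3·δb/b)² = (-3×0.0155)² = 0.00215;  (2·δy/y)² = (2×0.0470)² = 0.00885;  (2·δu/u)² = (2×0.106)² = 0.0446;  (1·δc/c)² = (1×0.0587)² = 0.00345
δQ/Q = √(0.0682) = 0.261

0.261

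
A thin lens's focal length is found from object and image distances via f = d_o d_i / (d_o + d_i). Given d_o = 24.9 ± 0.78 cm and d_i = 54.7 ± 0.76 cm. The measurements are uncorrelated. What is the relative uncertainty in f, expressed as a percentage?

∂f/∂d_o = (d_i/(d_o+d_i))² = 0.472;  ∂f/∂d_i = (d_o/(d_o+d_i))² = 0.0979
δf = √((∂f/∂d_o · δd_o)² + (∂f/∂d_i · δd_i)²) = √(0.136 + 0.00553) = 0.376 cm
f = 17.1 cm, so δf/f = 0.376/17.1 = 0.0220.

2.20%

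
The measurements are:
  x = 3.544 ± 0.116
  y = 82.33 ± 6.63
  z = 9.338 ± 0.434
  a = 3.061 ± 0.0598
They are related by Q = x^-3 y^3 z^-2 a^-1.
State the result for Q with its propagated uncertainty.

46.97 ± 13.0

For a monomial Q ∝ x^-3, y^3, z^-2, a^-1, fractional errors add in quadrature:
  (-3·δx/x)² = (-3×0.0327)² = 0.00964;  (3·δy/y)² = (3×0.0805)² = 0.0584;  (-2·δz/z)² = (-2×0.0465)² = 0.00864;  (-1·δa/a)² = (-1×0.0195)² = 0.000382
δQ/Q = √(0.0770) = 0.278
Q = 46.97, so δQ = 0.278 × 46.97 = 13.0.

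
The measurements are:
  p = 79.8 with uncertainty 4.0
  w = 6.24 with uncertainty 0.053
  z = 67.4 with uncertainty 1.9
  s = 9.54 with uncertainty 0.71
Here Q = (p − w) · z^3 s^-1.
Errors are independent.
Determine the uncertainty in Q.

Let u = p − w = 73.6. δu = √(δp² + δw²) = √(16.0 + 0.00281) = 4.00, so δu/u = 0.0544.
Q is then a monomial in u, z, s:
δQ/Q = √((δu/u)² + (3·δz/z)² + (-1·δs/s)²) = √(0.00296 + 0.00715 + 0.00554) = 0.125
Q = 2.36e+06, so δQ = 0.125 × 2.36e+06 = 2.95e+05.

2.95e+05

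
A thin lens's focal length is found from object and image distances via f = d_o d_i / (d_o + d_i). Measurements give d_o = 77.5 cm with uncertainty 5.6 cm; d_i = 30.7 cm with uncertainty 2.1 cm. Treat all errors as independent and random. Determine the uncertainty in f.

∂f/∂d_o = (d_i/(d_o+d_i))² = 0.0805;  ∂f/∂d_i = (d_o/(d_o+d_i))² = 0.513
δf = √((∂f/∂d_o · δd_o)² + (∂f/∂d_i · δd_i)²) = √(0.203 + 1.16) = 1.17 cm

1.17 cm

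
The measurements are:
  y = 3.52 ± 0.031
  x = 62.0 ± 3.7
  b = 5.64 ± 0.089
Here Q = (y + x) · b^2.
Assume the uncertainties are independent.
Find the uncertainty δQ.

135

Let u = y + x = 65.5. δu = √(δy² + δx²) = √(0.000961 + 13.7) = 3.70, so δu/u = 0.0565.
Q is then a monomial in u, b:
δQ/Q = √((δu/u)² + (2·δb/b)²) = √(0.00319 + 0.000996) = 0.0647
Q = 2080, so δQ = 0.0647 × 2080 = 135.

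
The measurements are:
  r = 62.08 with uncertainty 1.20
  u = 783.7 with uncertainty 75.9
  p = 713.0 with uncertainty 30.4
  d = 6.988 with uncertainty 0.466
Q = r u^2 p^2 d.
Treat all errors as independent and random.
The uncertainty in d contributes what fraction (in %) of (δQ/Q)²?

(δQ/Q)² = (1·δr/r)² + (2·δu/u)² + (2·δp/p)² + (1·δd/d)²
  r term: (1×0.0193)² = 0.000374
  u term: (2×0.0968)² = 0.0375
  p term: (2×0.0426)² = 0.00727
  d term: (1×0.0667)² = 0.00445
Total = 0.0496. Share from d = 0.00445/0.0496 = 0.0896.

8.96%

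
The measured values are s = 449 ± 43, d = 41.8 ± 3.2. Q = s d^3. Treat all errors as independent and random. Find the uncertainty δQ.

8.16e+06

Relative error in a monomial: (δQ/Q)² = Σ (nᵢ · δxᵢ/xᵢ)².
  (1·δs/s)² = (1×0.0958)² = 0.00917;  (3·δd/d)² = (3×0.0766)² = 0.0527
δQ/Q = √(0.0619) = 0.249
Q = 3.28e+07, so δQ = 0.249 × 3.28e+07 = 8.16e+06.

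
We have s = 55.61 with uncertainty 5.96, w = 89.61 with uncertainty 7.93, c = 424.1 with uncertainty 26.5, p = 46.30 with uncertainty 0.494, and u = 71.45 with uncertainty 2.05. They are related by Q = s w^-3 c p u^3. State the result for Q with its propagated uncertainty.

For a monomial Q ∝ s, w^-3, c, p, u^3, fractional errors add in quadrature:
  (1·δs/s)² = (1×0.107)² = 0.0115;  (-3·δw/w)² = (-3×0.0885)² = 0.0705;  (1·δc/c)² = (1×0.0625)² = 0.00390;  (1·δp/p)² = (1×0.0107)² = 0.000114;  (3·δu/u)² = (3×0.0287)² = 0.00741
δQ/Q = √(0.0934) = 0.306
Q = 553500, so δQ = 0.306 × 553500 = 1.69e+05.

(5.535 ± 1.69) × 10^5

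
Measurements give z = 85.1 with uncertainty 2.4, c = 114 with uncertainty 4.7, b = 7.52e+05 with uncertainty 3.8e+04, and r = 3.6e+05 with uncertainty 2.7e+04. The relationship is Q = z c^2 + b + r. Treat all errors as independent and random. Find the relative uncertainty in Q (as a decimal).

0.0483

Let p = z·c^2 = 1.11e+06. δp/p = √((1·δz/z)² + (2·δc/c)²) = √(0.000795 + 0.00680) = 0.0871, so δp = 96400.
Q = p + b + r: δQ = √(δp² + δb² + δr²) = √(9.29e+09 + 1.44e+09 + 7.29e+08) = 1.07e+05
Q = 2.22e+06, so δQ/Q = 1.07e+05/2.22e+06 = 0.0483.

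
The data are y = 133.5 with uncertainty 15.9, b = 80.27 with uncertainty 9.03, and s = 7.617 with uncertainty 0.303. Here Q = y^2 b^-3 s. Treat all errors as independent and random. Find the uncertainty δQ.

0.109

Products/powers → add relative errors in quadrature, weighted by exponent:
  (2·δy/y)² = (2×0.119)² = 0.0567;  (-3·δb/b)² = (-3×0.112)² = 0.114;  (1·δs/s)² = (1×0.0398)² = 0.00158
δQ/Q = √(0.172) = 0.415
Q = 0.2625, so δQ = 0.415 × 0.2625 = 0.109.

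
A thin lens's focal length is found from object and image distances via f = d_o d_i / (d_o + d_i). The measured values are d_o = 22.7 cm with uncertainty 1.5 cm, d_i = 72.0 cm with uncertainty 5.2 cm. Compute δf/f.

∂f/∂d_o = (d_i/(d_o+d_i))² = 0.578;  ∂f/∂d_i = (d_o/(d_o+d_i))² = 0.0575
δf = √((∂f/∂d_o · δd_o)² + (∂f/∂d_i · δd_i)²) = √(0.752 + 0.0893) = 0.917 cm
f = 17.3 cm, so δf/f = 0.917/17.3 = 0.0531.

0.0531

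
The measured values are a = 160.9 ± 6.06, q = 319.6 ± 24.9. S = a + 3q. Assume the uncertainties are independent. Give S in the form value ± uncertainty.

1120 ± 74.9

For a sum/difference, combine absolute errors in quadrature:
  (δa)² = 36.7;  (3·δq)² = 5580
δS = √(5620) = 74.9
S = 1120.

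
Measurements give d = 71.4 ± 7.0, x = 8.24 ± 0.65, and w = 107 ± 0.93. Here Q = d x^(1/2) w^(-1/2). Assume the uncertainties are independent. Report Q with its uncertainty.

19.8 ± 2.10

Q is a product of powers, so relative uncertainties combine in quadrature:
  (1·δd/d)² = (1×0.0980)² = 0.00961;  (½·δx/x)² = (0.5×0.0789)² = 0.00156;  (−½·δw/w)² = (-0.5×0.00869)² = 1.89e-05
δQ/Q = √(0.0112) = 0.106
Q = 19.8, so δQ = 0.106 × 19.8 = 2.10.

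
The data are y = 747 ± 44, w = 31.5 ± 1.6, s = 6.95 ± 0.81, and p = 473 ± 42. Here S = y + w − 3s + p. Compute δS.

Absolute uncertainties add in quadrature for a linear combination:
  (δy)² = 1940;  (δw)² = 2.56;  (3·δs)² = 5.90;  (δp)² = 1760
δS = √(3710) = 60.9

60.9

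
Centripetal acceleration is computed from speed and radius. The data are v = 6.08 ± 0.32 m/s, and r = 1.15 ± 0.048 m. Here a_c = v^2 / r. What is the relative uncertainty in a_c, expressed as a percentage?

11.3%

Products/powers → add relative errors in quadrature, weighted by exponent:
  (2·δv/v)² = (2×0.0526)² = 0.0111;  (-1·δr/r)² = (-1×0.0417)² = 0.00174
δa_c/a_c = √(0.0128) = 0.113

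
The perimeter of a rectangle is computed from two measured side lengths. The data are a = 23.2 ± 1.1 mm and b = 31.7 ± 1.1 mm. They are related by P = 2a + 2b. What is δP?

P is a linear combination, so absolute uncertainties add in quadrature:
  (2·δa)² = 4.84;  (2·δb)² = 4.84
δP = √(9.68) = 3.11 mm

3.11 mm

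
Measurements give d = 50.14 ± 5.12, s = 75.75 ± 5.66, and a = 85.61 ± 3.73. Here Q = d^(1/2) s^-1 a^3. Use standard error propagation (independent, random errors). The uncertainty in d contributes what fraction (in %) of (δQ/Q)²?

10.3%

(δQ/Q)² = (½·δd/d)² + (-1·δs/s)² + (3·δa/a)²
  d term: (0.5×0.102)² = 0.00261
  s term: (-1×0.0747)² = 0.00558
  a term: (3×0.0436)² = 0.0171
Total = 0.0253. Share from d = 0.00261/0.0253 = 0.103.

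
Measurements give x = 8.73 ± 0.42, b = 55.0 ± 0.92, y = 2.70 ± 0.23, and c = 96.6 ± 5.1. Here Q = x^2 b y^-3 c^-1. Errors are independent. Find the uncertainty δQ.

0.614

Products/powers → add relative errors in quadrature, weighted by exponent:
  (2·δx/x)² = (2×0.0481)² = 0.00926;  (1·δb/b)² = (1×0.0167)² = 0.000280;  (-3·δy/y)² = (-3×0.0852)² = 0.0653;  (-1·δc/c)² = (-1×0.0528)² = 0.00279
δQ/Q = √(0.0776) = 0.279
Q = 2.20, so δQ = 0.279 × 2.20 = 0.614.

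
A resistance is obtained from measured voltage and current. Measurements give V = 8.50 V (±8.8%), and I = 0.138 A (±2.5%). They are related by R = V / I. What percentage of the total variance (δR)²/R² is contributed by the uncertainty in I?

7.47%

(δR/R)² = (1·δV/V)² + (-1·δI/I)²
  V term: (1×0.0880)² = 0.00774
  I term: (-1×0.0250)² = 0.000625
Total = 0.00837. Share from I = 0.000625/0.00837 = 0.0747.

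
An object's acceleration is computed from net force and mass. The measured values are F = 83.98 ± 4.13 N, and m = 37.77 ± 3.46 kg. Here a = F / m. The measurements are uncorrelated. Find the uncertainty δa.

0.231 m/s^2

Products/powers → add relative errors in quadrature, weighted by exponent:
  (1·δF/F)² = (1×0.0492)² = 0.00242;  (-1·δm/m)² = (-1×0.0916)² = 0.00839
δa/a = √(0.0108) = 0.104
a = 2.223 m/s^2, so δa = 0.104 × 2.223 = 0.231 m/s^2.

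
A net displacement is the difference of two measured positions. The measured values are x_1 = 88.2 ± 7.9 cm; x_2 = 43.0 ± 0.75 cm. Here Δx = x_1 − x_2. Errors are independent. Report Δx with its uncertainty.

45.2 ± 7.94 cm

Absolute uncertainties add in quadrature for a linear combination:
  (δx_1)² = 62.4;  (δx_2)² = 0.562
δΔx = √(63.0) = 7.94 cm
Δx = 45.2 cm.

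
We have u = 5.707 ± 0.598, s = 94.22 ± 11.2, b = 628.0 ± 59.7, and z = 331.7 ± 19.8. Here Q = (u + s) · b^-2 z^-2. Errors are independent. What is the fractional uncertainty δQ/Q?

Let w = u + s = 99.93. δw = √(δu² + δs²) = √(0.358 + 125) = 11.2, so δw/w = 0.112.
Q is then a monomial in w, b, z:
δQ/Q = √((δw/w)² + (-2·δb/b)² + (-2·δz/z)²) = √(0.0126 + 0.0361 + 0.0143) = 0.251

0.251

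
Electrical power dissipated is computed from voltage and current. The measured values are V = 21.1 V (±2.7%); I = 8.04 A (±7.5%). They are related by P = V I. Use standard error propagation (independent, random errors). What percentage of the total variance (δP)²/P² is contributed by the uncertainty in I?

88.5%

(δP/P)² = (1·δV/V)² + (1·δI/I)²
  V term: (1×0.0270)² = 0.000729
  I term: (1×0.0750)² = 0.00562
Total = 0.00635. Share from I = 0.00562/0.00635 = 0.885.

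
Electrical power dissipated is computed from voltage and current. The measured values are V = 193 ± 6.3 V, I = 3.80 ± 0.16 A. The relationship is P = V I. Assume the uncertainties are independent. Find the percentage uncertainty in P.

Each factor contributes (exponent × relative error)² to (δP/P)²:
  (1·δV/V)² = (1×0.0326)² = 0.00107;  (1·δI/I)² = (1×0.0421)² = 0.00177
δP/P = √(0.00284) = 0.0533

5.33%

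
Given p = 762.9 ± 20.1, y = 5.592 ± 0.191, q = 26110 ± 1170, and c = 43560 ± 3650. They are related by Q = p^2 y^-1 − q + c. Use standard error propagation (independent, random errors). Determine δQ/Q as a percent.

6.23%

Let w = p^2·y^-1 = 104100. δw/w = √((2·δp/p)² + (-1·δy/y)²) = √(0.00278 + 0.00117) = 0.0628, so δw = 6540.
Q = w − q + c: δQ = √(δw² + δq² + δc²) = √(4.27e+07 + 1.37e+06 + 1.33e+07) = 7580
Q = 121500, so δQ/Q = 7580/121500 = 0.0623.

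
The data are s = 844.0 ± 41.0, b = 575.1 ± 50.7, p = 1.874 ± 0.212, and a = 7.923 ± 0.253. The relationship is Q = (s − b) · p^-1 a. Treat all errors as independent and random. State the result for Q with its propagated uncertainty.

1137 ± 306

Let u = s − b = 268.9. δu = √(δs² + δb²) = √(1680 + 2570) = 65.2, so δu/u = 0.242.
Q is then a monomial in u, p, a:
δQ/Q = √((δu/u)² + (-1·δp/p)² + (1·δa/a)²) = √(0.0588 + 0.0128 + 0.00102) = 0.269
Q = 1137, so δQ = 0.269 × 1137 = 306.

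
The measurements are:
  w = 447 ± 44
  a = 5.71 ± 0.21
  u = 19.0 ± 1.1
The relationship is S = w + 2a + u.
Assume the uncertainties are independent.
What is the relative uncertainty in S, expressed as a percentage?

For a sum/difference, combine absolute errors in quadrature:
  (δw)² = 1940;  (2·δa)² = 0.176;  (δu)² = 1.21
δS = √(1940) = 44.0
S = 477, so δS/S = 44.0/477 = 0.0922.

9.22%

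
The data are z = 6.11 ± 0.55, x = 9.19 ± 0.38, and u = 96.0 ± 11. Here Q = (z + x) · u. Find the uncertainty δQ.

Let w = z + x = 15.3. δw = √(δz² + δx²) = √(0.303 + 0.144) = 0.669, so δw/w = 0.0437.
Q is then a monomial in w, u:
δQ/Q = √((δw/w)² + (1·δu/u)²) = √(0.00191 + 0.0131) = 0.123
Q = 1470, so δQ = 0.123 × 1470 = 180.

180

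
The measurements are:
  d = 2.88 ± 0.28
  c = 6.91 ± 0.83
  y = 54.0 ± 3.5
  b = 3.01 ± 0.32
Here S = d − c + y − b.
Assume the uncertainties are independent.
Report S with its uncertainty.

47.0 ± 3.62

Absolute uncertainties add in quadrature for a linear combination:
  (δd)² = 0.0784;  (δc)² = 0.689;  (δy)² = 12.2;  (δb)² = 0.102
δS = √(13.1) = 3.62
S = 47.0.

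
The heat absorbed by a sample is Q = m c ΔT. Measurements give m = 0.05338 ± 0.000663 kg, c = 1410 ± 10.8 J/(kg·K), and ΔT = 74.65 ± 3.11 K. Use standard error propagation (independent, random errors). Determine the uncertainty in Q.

248 J

For a monomial Q ∝ m, c, ΔT, fractional errors add in quadrature:
  (1·δm/m)² = (1×0.0124)² = 0.000154;  (1·δc/c)² = (1×0.00766)² = 5.87e-05;  (1·δΔT/ΔT)² = (1×0.0417)² = 0.00174
δQ/Q = √(0.00195) = 0.0441
Q = 5619 J, so δQ = 0.0441 × 5619 = 248 J.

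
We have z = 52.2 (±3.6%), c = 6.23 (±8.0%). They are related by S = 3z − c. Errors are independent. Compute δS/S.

Each term contributes (cᵢ δxᵢ)² to (δS)²:
  (3·δz)² = 31.8;  (δc)² = 0.248
δS = √(32.0) = 5.66
S = 150, so δS/S = 5.66/150 = 0.0376.

0.0376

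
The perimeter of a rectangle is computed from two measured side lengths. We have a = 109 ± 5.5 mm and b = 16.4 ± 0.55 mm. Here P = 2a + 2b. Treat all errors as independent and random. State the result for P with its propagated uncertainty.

P is a linear combination, so absolute uncertainties add in quadrature:
  (2·δa)² = 121;  (2·δb)² = 1.21
δP = √(122) = 11.1 mm
P = 251 mm.

251 ± 11.1 mm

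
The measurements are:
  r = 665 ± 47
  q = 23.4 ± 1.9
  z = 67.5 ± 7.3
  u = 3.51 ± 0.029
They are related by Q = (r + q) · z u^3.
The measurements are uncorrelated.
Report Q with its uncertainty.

(2.01 ± 0.262) × 10^6

Let w = r + q = 688. δw = √(δr² + δq²) = √(2210 + 3.61) = 47.0, so δw/w = 0.0683.
Q is then a monomial in w, z, u:
δQ/Q = √((δw/w)² + (1·δz/z)² + (3·δu/u)²) = √(0.00467 + 0.0117 + 0.000614) = 0.130
Q = 2.01e+06, so δQ = 0.130 × 2.01e+06 = 2.62e+05.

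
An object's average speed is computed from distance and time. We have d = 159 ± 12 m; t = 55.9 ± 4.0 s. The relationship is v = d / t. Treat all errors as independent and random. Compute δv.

0.296 m/s

Since v is a product/quotient, work with relative uncertainties:
  (1·δd/d)² = (1×0.0755)² = 0.00570;  (-1·δt/t)² = (-1×0.0716)² = 0.00512
δv/v = √(0.0108) = 0.104
v = 2.84 m/s, so δv = 0.104 × 2.84 = 0.296 m/s.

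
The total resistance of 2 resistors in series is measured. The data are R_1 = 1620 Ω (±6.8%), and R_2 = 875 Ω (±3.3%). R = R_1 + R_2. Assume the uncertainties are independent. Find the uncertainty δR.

R is a linear combination, so absolute uncertainties add in quadrature:
  (δR_1)² = 12100;  (δR_2)² = 834
δR = √(13000) = 114 Ω

114 Ω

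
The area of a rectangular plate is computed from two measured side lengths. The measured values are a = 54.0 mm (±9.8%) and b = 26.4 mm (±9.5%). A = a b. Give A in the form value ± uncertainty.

Each factor contributes (exponent × relative error)² to (δA/A)²:
  (1·δa/a)² = (1×0.0980)² = 0.00960;  (1·δb/b)² = (1×0.0950)² = 0.00903
δA/A = √(0.0186) = 0.136
A = 1430 mm^2, so δA = 0.136 × 1430 = 195 mm^2.

1430 ± 195 mm^2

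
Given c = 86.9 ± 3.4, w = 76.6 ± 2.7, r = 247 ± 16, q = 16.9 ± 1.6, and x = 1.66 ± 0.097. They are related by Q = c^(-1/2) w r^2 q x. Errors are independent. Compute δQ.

Relative error in a monomial: (δQ/Q)² = Σ (nᵢ · δxᵢ/xᵢ)².
  (−½·δc/c)² = (-0.5×0.0391)² = 0.000383;  (1·δw/w)² = (1×0.0352)² = 0.00124;  (2·δr/r)² = (2×0.0648)² = 0.0168;  (1·δq/q)² = (1×0.0947)² = 0.00896;  (1·δx/x)² = (1×0.0584)² = 0.00341
δQ/Q = √(0.0308) = 0.175
Q = 1.41e+07, so δQ = 0.175 × 1.41e+07 = 2.47e+06.

2.47e+06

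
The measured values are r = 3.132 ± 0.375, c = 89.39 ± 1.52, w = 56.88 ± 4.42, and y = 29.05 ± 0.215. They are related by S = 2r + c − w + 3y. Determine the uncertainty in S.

4.78

Absolute uncertainties add in quadrature for a linear combination:
  (2·δr)² = 0.562;  (δc)² = 2.31;  (δw)² = 19.5;  (3·δy)² = 0.416
δS = √(22.8) = 4.78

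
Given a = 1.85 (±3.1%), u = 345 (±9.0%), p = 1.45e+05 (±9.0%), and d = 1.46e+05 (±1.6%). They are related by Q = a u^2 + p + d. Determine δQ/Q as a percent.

8.28%

Let w = a·u^2 = 2.2e+05. δw/w = √((1·δa/a)² + (2·δu/u)²) = √(0.000961 + 0.0324) = 0.183, so δw = 40200.
Q = w + p + d: δQ = √(δw² + δp² + δd²) = √(1.62e+09 + 1.7e+08 + 5.46e+06) = 42300
Q = 5.11e+05, so δQ/Q = 42300/5.11e+05 = 0.0828.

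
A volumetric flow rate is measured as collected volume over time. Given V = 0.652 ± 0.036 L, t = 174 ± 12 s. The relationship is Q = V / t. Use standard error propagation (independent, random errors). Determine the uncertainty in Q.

0.000331 L/s

For a monomial Q ∝ V, t^-1, fractional errors add in quadrature:
  (1·δV/V)² = (1×0.0552)² = 0.00305;  (-1·δt/t)² = (-1×0.0690)² = 0.00476
δQ/Q = √(0.00780) = 0.0883
Q = 0.00375 L/s, so δQ = 0.0883 × 0.00375 = 0.000331 L/s.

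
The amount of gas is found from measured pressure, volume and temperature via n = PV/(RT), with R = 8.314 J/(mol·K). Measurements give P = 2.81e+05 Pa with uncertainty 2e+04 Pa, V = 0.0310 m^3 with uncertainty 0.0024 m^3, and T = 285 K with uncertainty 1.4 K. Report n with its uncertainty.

3.68 ± 0.387 mol

Relative error in a monomial: (δn/n)² = Σ (nᵢ · δxᵢ/xᵢ)².
  (1·δP/P)² = (1×0.0712)² = 0.00507;  (1·δV/V)² = (1×0.0774)² = 0.00599;  (-1·δT/T)² = (-1×0.00491)² = 2.41e-05
δn/n = √(0.0111) = 0.105
n = 3.68 mol, so δn = 0.105 × 3.68 = 0.387 mol.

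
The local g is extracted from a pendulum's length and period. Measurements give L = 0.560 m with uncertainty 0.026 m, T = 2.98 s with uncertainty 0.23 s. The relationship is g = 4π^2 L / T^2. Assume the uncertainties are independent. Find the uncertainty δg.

0.401 m/s^2

Relative error in a monomial: (δg/g)² = Σ (nᵢ · δxᵢ/xᵢ)².
  (1·δL/L)² = (1×0.0464)² = 0.00216;  (-2·δT/T)² = (-2×0.0772)² = 0.0238
δg/g = √(0.0260) = 0.161
g = 2.49 m/s^2, so δg = 0.161 × 2.49 = 0.401 m/s^2.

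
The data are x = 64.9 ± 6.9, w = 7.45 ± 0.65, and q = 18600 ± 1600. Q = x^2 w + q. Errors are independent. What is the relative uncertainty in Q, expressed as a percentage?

14.8%

Let p = x^2·w = 31400. δp/p = √((2·δx/x)² + (1·δw/w)²) = √(0.0452 + 0.00761) = 0.230, so δp = 7210.
Q = p + q: δQ = √(δp² + δq²) = √(5.2e+07 + 2.56e+06) = 7390
Q = 50000, so δQ/Q = 7390/50000 = 0.148.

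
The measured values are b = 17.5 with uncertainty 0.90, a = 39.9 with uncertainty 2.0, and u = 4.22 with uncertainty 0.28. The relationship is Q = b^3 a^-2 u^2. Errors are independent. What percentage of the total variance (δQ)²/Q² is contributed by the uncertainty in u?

(δQ/Q)² = (3·δb/b)² + (-2·δa/a)² + (2·δu/u)²
  b term: (3×0.0514)² = 0.0238
  a term: (-2×0.0501)² = 0.0101
  u term: (2×0.0664)² = 0.0176
Total = 0.0515. Share from u = 0.0176/0.0515 = 0.342.

34.2%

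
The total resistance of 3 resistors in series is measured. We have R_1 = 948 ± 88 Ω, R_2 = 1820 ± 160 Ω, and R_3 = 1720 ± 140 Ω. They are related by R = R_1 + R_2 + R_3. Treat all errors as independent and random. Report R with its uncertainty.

R is a linear combination, so absolute uncertainties add in quadrature:
  (δR_1)² = 7740;  (δR_2)² = 25600;  (δR_3)² = 19600
δR = √(52900) = 230 Ω
R = 4490 Ω.

4490 ± 230 Ω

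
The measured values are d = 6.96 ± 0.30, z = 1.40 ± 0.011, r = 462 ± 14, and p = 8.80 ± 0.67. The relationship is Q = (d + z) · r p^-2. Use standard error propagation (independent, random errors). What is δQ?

Let u = d + z = 8.36. δu = √(δd² + δz²) = √(0.0900 + 0.000121) = 0.300, so δu/u = 0.0359.
Q is then a monomial in u, r, p:
δQ/Q = √((δu/u)² + (1·δr/r)² + (-2·δp/p)²) = √(0.00129 + 0.000918 + 0.0232) = 0.159
Q = 49.9, so δQ = 0.159 × 49.9 = 7.95.

7.95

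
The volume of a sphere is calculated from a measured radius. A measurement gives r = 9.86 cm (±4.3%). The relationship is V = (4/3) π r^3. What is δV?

518 cm^3

V ∝ r^3, so δV/V = |3| · δr/r = 3 × 0.0430 = 0.129.
V = 4020 cm^3, so δV = 0.129 × 4020 = 518 cm^3.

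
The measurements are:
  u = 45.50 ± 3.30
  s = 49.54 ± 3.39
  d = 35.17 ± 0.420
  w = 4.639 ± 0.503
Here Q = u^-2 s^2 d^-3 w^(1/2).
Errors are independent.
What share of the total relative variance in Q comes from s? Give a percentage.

(δQ/Q)² = (-2·δu/u)² + (2·δs/s)² + (-3·δd/d)² + (½·δw/w)²
  u term: (-2×0.0725)² = 0.0210
  s term: (2×0.0684)² = 0.0187
  d term: (-3×0.0119)² = 0.00128
  w term: (0.5×0.108)² = 0.00294
Total = 0.0440. Share from s = 0.0187/0.0440 = 0.426.

42.6%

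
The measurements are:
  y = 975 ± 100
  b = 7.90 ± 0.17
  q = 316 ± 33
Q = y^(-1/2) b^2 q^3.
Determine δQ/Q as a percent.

32.0%

Q is a product of powers, so relative uncertainties combine in quadrature:
  (−½·δy/y)² = (-0.5×0.103)² = 0.00263;  (2·δb/b)² = (2×0.0215)² = 0.00185;  (3·δq/q)² = (3×0.104)² = 0.0982
δQ/Q = √(0.103) = 0.320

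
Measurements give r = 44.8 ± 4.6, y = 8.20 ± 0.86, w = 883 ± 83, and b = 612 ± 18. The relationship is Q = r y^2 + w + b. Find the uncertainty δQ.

709

Let p = r·y^2 = 3010. δp/p = √((1·δr/r)² + (2·δy/y)²) = √(0.0105 + 0.0440) = 0.234, so δp = 704.
Q = p + w + b: δQ = √(δp² + δw² + δb²) = √(4.95e+05 + 6890 + 324) = 709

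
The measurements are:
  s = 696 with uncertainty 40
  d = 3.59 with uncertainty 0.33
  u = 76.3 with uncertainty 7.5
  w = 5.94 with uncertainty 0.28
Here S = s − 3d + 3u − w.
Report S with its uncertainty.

908 ± 45.9

Sums and differences: (δS)² = Σ (cᵢ δxᵢ)².
  (δs)² = 1600;  (3·δd)² = 0.980;  (3·δu)² = 506;  (δw)² = 0.0784
δS = √(2110) = 45.9
S = 908.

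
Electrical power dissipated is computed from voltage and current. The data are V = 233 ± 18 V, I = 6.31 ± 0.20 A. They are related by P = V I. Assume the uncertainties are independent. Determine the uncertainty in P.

123 W

P is a product of powers, so relative uncertainties combine in quadrature:
  (1·δV/V)² = (1×0.0773)² = 0.00597;  (1·δI/I)² = (1×0.0317)² = 0.00100
δP/P = √(0.00697) = 0.0835
P = 1470 W, so δP = 0.0835 × 1470 = 123 W.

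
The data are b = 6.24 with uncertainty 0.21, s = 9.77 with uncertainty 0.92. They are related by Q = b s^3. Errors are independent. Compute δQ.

Relative error in a monomial: (δQ/Q)² = Σ (nᵢ · δxᵢ/xᵢ)².
  (1·δb/b)² = (1×0.0337)² = 0.00113;  (3·δs/s)² = (3×0.0942)² = 0.0798
δQ/Q = √(0.0809) = 0.284
Q = 5820, so δQ = 0.284 × 5820 = 1660.

1660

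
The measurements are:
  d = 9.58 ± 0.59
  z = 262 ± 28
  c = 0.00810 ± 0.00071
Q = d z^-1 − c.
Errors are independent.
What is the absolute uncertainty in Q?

0.00457

Let p = d·z^-1 = 0.0366. δp/p = √((1·δd/d)² + (-1·δz/z)²) = √(0.00379 + 0.0114) = 0.123, so δp = 0.00451.
Q = p − c: δQ = √(δp² + δc²) = √(2.03e-05 + 5.04e-07) = 0.00457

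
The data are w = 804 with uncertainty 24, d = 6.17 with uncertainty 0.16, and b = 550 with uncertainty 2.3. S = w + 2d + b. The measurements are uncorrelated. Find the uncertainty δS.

Sums and differences: (δS)² = Σ (cᵢ δxᵢ)².
  (δw)² = 576;  (2·δd)² = 0.102;  (δb)² = 5.29
δS = √(581) = 24.1

24.1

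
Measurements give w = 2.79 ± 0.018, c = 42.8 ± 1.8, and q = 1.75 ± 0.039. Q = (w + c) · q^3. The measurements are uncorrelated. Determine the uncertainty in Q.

19.0

Let u = w + c = 45.6. δu = √(δw² + δc²) = √(0.000324 + 3.24) = 1.80, so δu/u = 0.0395.
Q is then a monomial in u, q:
δQ/Q = √((δu/u)² + (3·δq/q)²) = √(0.00156 + 0.00447) = 0.0776
Q = 244, so δQ = 0.0776 × 244 = 19.0.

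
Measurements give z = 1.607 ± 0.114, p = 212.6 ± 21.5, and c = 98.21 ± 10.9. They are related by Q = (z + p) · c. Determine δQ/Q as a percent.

Let u = z + p = 214.2. δu = √(δz² + δp²) = √(0.0130 + 462) = 21.5, so δu/u = 0.100.
Q is then a monomial in u, c:
δQ/Q = √((δu/u)² + (1·δc/c)²) = √(0.0101 + 0.0123) = 0.150

15.0%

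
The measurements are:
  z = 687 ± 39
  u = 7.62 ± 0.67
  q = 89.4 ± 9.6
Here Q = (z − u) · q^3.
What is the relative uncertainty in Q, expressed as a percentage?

Let w = z − u = 679. δw = √(δz² + δu²) = √(1520 + 0.449) = 39.0, so δw/w = 0.0574.
Q is then a monomial in w, q:
δQ/Q = √((δw/w)² + (3·δq/q)²) = √(0.00330 + 0.104) = 0.327

32.7%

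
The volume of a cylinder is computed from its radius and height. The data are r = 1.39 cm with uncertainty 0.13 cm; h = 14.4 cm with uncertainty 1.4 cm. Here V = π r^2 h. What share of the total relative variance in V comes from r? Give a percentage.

(δV/V)² = (2·δr/r)² + (1·δh/h)²
  r term: (2×0.0935)² = 0.0350
  h term: (1×0.0972)² = 0.00945
Total = 0.0444. Share from r = 0.0350/0.0444 = 0.787.

78.7%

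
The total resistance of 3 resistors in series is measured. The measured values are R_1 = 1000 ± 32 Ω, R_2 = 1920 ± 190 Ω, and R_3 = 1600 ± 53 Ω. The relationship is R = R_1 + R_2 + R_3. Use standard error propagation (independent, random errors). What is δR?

Each term contributes (cᵢ δxᵢ)² to (δR)²:
  (δR_1)² = 1020;  (δR_2)² = 36100;  (δR_3)² = 2810
δR = √(39900) = 200 Ω

200 Ω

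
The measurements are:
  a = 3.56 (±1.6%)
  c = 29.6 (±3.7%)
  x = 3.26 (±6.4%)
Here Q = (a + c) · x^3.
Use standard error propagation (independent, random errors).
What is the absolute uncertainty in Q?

Let u = a + c = 33.2. δu = √(δa² + δc²) = √(0.00324 + 1.20) = 1.10, so δu/u = 0.0331.
Q is then a monomial in u, x:
δQ/Q = √((δu/u)² + (3·δx/x)²) = √(0.00109 + 0.0369) = 0.195
Q = 1150, so δQ = 0.195 × 1150 = 224.

224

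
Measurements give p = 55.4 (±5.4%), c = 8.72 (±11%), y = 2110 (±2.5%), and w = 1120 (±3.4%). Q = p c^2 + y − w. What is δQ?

Let h = p·c^2 = 4210. δh/h = √((1·δp/p)² + (2·δc/c)²) = √(0.00292 + 0.0484) = 0.227, so δh = 954.
Q = h + y − w: δQ = √(δh² + δy² + δw²) = √(9.11e+05 + 2780 + 1450) = 956

956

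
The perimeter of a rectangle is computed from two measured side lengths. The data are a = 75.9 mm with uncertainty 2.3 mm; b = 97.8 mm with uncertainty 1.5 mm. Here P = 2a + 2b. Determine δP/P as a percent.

Sums and differences: (δP)² = Σ (cᵢ δxᵢ)².
  (2·δa)² = 21.2;  (2·δb)² = 9.00
δP = √(30.2) = 5.49 mm
P = 347 mm, so δP/P = 5.49/347 = 0.0158.

1.58%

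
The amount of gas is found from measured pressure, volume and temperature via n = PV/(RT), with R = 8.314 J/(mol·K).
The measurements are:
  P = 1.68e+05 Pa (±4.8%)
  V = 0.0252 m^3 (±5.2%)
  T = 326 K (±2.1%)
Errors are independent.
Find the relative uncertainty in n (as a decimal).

0.0738

Each factor contributes (exponent × relative error)² to (δn/n)²:
  (1·δP/P)² = (1×0.0480)² = 0.00230;  (1·δV/V)² = (1×0.0520)² = 0.00270;  (-1·δT/T)² = (-1×0.0210)² = 0.000441
δn/n = √(0.00545) = 0.0738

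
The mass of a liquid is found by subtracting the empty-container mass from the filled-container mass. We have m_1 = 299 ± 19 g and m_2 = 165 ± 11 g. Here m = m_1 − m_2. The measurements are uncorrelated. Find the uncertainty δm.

m is a linear combination, so absolute uncertainties add in quadrature:
  (δm_1)² = 361;  (δm_2)² = 121
δm = √(482) = 22.0 g

22.0 g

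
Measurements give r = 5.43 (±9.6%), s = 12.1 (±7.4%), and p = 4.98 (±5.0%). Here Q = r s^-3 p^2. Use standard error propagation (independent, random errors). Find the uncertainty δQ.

0.0199

Products/powers → add relative errors in quadrature, weighted by exponent:
  (1·δr/r)² = (1×0.0960)² = 0.00922;  (-3·δs/s)² = (-3×0.0740)² = 0.0493;  (2·δp/p)² = (2×0.0500)² = 0.0100
δQ/Q = √(0.0685) = 0.262
Q = 0.0760, so δQ = 0.262 × 0.0760 = 0.0199.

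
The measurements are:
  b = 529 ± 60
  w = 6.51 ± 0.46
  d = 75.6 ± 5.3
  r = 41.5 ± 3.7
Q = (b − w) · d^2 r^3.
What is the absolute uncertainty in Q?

6.9e+10

Let u = b − w = 522. δu = √(δb² + δw²) = √(3600 + 0.212) = 60.0, so δu/u = 0.115.
Q is then a monomial in u, d, r:
δQ/Q = √((δu/u)² + (2·δd/d)² + (3·δr/r)²) = √(0.0132 + 0.0197 + 0.0715) = 0.323
Q = 2.13e+11, so δQ = 0.323 × 2.13e+11 = 6.9e+10.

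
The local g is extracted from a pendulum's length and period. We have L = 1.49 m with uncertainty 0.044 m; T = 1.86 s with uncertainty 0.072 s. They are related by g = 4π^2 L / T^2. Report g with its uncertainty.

17.0 ± 1.41 m/s^2

Products/powers → add relative errors in quadrature, weighted by exponent:
  (1·δL/L)² = (1×0.0295)² = 0.000872;  (-2·δT/T)² = (-2×0.0387)² = 0.00599
δg/g = √(0.00687) = 0.0829
g = 17.0 m/s^2, so δg = 0.0829 × 17.0 = 1.41 m/s^2.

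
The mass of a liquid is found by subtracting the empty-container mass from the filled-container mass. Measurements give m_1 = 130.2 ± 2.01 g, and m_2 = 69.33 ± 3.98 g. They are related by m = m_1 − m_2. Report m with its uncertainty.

60.87 ± 4.46 g

For a sum/difference, combine absolute errors in quadrature:
  (δm_1)² = 4.04;  (δm_2)² = 15.8
δm = √(19.9) = 4.46 g
m = 60.87 g.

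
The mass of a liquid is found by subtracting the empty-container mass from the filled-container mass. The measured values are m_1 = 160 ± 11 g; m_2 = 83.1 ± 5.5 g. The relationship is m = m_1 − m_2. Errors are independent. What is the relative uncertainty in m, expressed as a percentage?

m is a linear combination, so absolute uncertainties add in quadrature:
  (δm_1)² = 121;  (δm_2)² = 30.2
δm = √(151) = 12.3 g
m = 76.9 g, so δm/m = 12.3/76.9 = 0.160.

16.0%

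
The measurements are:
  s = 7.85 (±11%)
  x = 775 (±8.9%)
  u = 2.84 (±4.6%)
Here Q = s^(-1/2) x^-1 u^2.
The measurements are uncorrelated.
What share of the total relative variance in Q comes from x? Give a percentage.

(δQ/Q)² = (−½·δs/s)² + (-1·δx/x)² + (2·δu/u)²
  s term: (-0.5×0.110)² = 0.00302
  x term: (-1×0.0890)² = 0.00792
  u term: (2×0.0460)² = 0.00846
Total = 0.0194. Share from x = 0.00792/0.0194 = 0.408.

40.8%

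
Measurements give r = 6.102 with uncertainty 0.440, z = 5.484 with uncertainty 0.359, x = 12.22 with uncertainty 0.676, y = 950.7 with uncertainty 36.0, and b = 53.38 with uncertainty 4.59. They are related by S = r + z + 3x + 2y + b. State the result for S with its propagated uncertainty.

2003 ± 72.2

Sums and differences: (δS)² = Σ (cᵢ δxᵢ)².
  (δr)² = 0.194;  (δz)² = 0.129;  (3·δx)² = 4.11;  (2·δy)² = 5180;  (δb)² = 21.1
δS = √(5210) = 72.2
S = 2003.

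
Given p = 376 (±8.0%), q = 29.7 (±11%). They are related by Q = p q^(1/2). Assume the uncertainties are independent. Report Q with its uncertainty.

Since Q is a product/quotient, work with relative uncertainties:
  (1·δp/p)² = (1×0.0800)² = 0.00640;  (½·δq/q)² = (0.5×0.110)² = 0.00302
δQ/Q = √(0.00942) = 0.0971
Q = 2050, so δQ = 0.0971 × 2050 = 199.

2050 ± 199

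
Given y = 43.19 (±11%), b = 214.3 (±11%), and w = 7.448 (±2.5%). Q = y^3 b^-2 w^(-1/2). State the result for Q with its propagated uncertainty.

Q is a product of powers, so relative uncertainties combine in quadrature:
  (3·δy/y)² = (3×0.110)² = 0.109;  (-2·δb/b)² = (-2×0.110)² = 0.0484;  (−½·δw/w)² = (-0.5×0.0250)² = 0.000156
δQ/Q = √(0.157) = 0.397
Q = 0.6428, so δQ = 0.397 × 0.6428 = 0.255.

0.6428 ± 0.255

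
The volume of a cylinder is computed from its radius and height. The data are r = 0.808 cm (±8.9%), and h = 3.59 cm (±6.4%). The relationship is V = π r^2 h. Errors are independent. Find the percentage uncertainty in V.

Relative error in a monomial: (δV/V)² = Σ (nᵢ · δxᵢ/xᵢ)².
  (2·δr/r)² = (2×0.0890)² = 0.0317;  (1·δh/h)² = (1×0.0640)² = 0.00410
δV/V = √(0.0358) = 0.189

18.9%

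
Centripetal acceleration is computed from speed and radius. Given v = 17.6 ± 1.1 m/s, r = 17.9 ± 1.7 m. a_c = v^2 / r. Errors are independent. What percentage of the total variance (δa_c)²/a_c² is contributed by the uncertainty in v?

(δa_c/a_c)² = (2·δv/v)² + (-1·δr/r)²
  v term: (2×0.0625)² = 0.0156
  r term: (-1×0.0950)² = 0.00902
Total = 0.0246. Share from v = 0.0156/0.0246 = 0.634.

63.4%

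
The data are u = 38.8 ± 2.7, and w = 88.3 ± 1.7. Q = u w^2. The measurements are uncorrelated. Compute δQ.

24100

Since Q is a product/quotient, work with relative uncertainties:
  (1·δu/u)² = (1×0.0696)² = 0.00484;  (2·δw/w)² = (2×0.0193)² = 0.00148
δQ/Q = √(0.00633) = 0.0795
Q = 3.03e+05, so δQ = 0.0795 × 3.03e+05 = 24100.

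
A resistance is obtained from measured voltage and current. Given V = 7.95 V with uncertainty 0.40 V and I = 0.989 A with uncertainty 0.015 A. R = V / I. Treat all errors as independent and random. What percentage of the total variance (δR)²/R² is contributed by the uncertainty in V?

91.7%

(δR/R)² = (1·δV/V)² + (-1·δI/I)²
  V term: (1×0.0503)² = 0.00253
  I term: (-1×0.0152)² = 0.000230
Total = 0.00276. Share from V = 0.00253/0.00276 = 0.917.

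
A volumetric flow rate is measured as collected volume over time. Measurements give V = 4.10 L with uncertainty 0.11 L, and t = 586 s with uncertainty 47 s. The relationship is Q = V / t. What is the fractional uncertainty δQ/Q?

Q is a product of powers, so relative uncertainties combine in quadrature:
  (1·δV/V)² = (1×0.0268)² = 0.000720;  (-1·δt/t)² = (-1×0.0802)² = 0.00643
δQ/Q = √(0.00715) = 0.0846

0.0846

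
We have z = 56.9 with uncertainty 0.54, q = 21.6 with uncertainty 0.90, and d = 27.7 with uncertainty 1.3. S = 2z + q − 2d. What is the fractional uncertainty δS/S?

Absolute uncertainties add in quadrature for a linear combination:
  (2·δz)² = 1.17;  (δq)² = 0.810;  (2·δd)² = 6.76
δS = √(8.74) = 2.96
S = 80.0, so δS/S = 2.96/80.0 = 0.0369.

0.0369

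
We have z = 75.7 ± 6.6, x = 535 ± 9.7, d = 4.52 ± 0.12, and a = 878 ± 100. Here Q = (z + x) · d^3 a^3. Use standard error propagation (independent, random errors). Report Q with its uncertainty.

Let u = z + x = 611. δu = √(δz² + δx²) = √(43.6 + 94.1) = 11.7, so δu/u = 0.0192.
Q is then a monomial in u, d, a:
δQ/Q = √((δu/u)² + (3·δd/d)² + (3·δa/a)²) = √(0.000369 + 0.00634 + 0.117) = 0.351
Q = 3.82e+13, so δQ = 0.351 × 3.82e+13 = 1.34e+13.

(3.82 ± 1.34) × 10^13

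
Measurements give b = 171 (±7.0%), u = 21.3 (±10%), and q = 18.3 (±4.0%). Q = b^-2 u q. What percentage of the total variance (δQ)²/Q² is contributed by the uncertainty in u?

(δQ/Q)² = (-2·δb/b)² + (1·δu/u)² + (1·δq/q)²
  b term: (-2×0.0700)² = 0.0196
  u term: (1×0.100)² = 0.0100
  q term: (1×0.0400)² = 0.00160
Total = 0.0312. Share from u = 0.0100/0.0312 = 0.321.

32.1%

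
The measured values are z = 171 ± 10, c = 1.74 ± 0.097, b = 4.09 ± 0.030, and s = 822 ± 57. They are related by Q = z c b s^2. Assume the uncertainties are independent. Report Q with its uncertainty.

(8.22 ± 1.32) × 10^8

Each factor contributes (exponent × relative error)² to (δQ/Q)²:
  (1·δz/z)² = (1×0.0585)² = 0.00342;  (1·δc/c)² = (1×0.0557)² = 0.00311;  (1·δb/b)² = (1×0.00733)² = 5.38e-05;  (2·δs/s)² = (2×0.0693)² = 0.0192
δQ/Q = √(0.0258) = 0.161
Q = 8.22e+08, so δQ = 0.161 × 8.22e+08 = 1.32e+08.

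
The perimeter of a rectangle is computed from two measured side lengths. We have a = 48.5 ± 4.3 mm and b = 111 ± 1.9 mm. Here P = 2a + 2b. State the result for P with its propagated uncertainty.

Absolute uncertainties add in quadrature for a linear combination:
  (2·δa)² = 74.0;  (2·δb)² = 14.4
δP = √(88.4) = 9.40 mm
P = 319 mm.

319 ± 9.40 mm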